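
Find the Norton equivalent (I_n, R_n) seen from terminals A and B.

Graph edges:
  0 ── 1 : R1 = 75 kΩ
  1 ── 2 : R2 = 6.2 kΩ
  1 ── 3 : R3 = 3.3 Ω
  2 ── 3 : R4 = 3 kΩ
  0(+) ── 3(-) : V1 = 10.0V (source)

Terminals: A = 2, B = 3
Find the Thévenin equivalent first; then I_n = V_th/R_th and R_n = R_th.
Step 1 — V_th is the open-circuit voltage V_A - V_B (nothing connected across the terminals).
Nodal analysis, taking node 3 as the 0 V reference.
Source V1 fixes V_0 = 10 V.
KCL at each unknown node (sum of currents leaving = 0; resistances in Ω):
  Node 1: (V_1 - 10)/75000 + (V_1 - V_2)/6200 + (V_1 - 0)/3.3 = 0
  Node 2: (V_2 - V_1)/6200 + (V_2 - 0)/3000 = 0
Collecting terms (coefficients in siemens):
  0.3032·V_1 - 0.0001613·V_2 = 0.0001333
  0.0004946·V_2 - 0.0001613·V_1 = 0
Determinant D = (0.3032)(0.0004946) - (-0.0001613)(-0.0001613) = 0.0001499
V_1 = [(0.0001333)(0.0004946) - (-0.0001613)(0)]/D = 0.0004398 V
V_2 = [(0.3032)(0) - (0.0001333)(-0.0001613)]/D = 0.0001434 V
V_th = V_2 - V_3 = 0.0001434 - 0 = 0.0001434 V
Step 2 — R_th: zero the source — replace V1 by a short circuit (node 3 merges into node 0) — and find the resistance seen between A (node 2) and B (node 0).
Reduce the network between node 2 (A) and node 0 (B) by series/parallel combination:
  Rp1 = R1 ‖ R3 (parallel, both between nodes 0 and 1) = 1/(1/75000 + 1/3.3) = 3.3 Ω
  Rs1 = R2 + Rp1 (series, joined only at node 1) = 6200 + 3.3 = 6203 Ω
  Rp2 = R4 ‖ Rs1 (parallel, both between nodes 0 and 2) = 1/(1/3000 + 1/6203) = 2022 Ω
R_th = 2.022 kΩ
I_n = V_th/R_th = 0.0001434/2022 = 0.00000007093 A, and R_n = R_th = 2.022 kΩ

Final answer: I_n = 7.093e-08 A, R_n = 2.022 kΩ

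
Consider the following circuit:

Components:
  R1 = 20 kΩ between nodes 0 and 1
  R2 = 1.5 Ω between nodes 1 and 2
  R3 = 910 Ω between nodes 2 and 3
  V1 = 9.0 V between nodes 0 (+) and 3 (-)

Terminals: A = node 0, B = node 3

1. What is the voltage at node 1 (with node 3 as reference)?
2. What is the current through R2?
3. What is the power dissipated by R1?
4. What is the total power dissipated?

Nodal analysis, taking node 3 as the 0 V reference.
Source V1 fixes V_0 = 9 V.
KCL at each unknown node (sum of currents leaving = 0; resistances in Ω):
  Node 1: (V_1 - 9)/20000 + (V_1 - V_2)/1.5 = 0
  Node 2: (V_2 - V_1)/1.5 + (V_2 - 0)/910 = 0
Collecting terms (coefficients in siemens):
  0.6667·V_1 - 0.6667·V_2 = 0.00045
  0.6678·V_2 - 0.6667·V_1 = 0
Determinant D = (0.6667)(0.6678) - (-0.6667)(-0.6667) = 0.000766
V_1 = [(0.00045)(0.6678) - (-0.6667)(0)]/D = 0.3923 V
V_2 = [(0.6667)(0) - (0.00045)(-0.6667)]/D = 0.3917 V
Part 1:
  Read off the nodal solution: V_1 = 0.3923 V
Part 2:
  I_R2 = (V_1 - V_2)/R2 = (0.3923 - 0.3917)/1.5 = 0.0004304 A
  Magnitude: I_R2 = 0.0004304 A
Part 3:
  I_R1 = (V_0 - V_1)/R1 = (9 - 0.3923)/20000 = 0.0004304 A
  P_R1 = I_R1² × R1 = (0.0004304)² × 20000 = 0.003705 W
Part 4:
  Power in each resistor, P = (ΔV)²/R:
    P_R1 = (9 - 0.3923)²/20000 = 0.003705 W
    P_R2 = (0.3923 - 0.3917)²/1.5 = 0.0000002778 W
    P_R3 = (0.3917 - 0)²/910 = 0.0001686 W
  P_total = P_R1 + P_R2 + P_R3 = 0.003873 W

Final answers:
1. V_1 = 0.3923 V
2. I_R2 = 0.0004304 A
3. P_R1 = 0.003705 W
4. P_total = 0.003873 W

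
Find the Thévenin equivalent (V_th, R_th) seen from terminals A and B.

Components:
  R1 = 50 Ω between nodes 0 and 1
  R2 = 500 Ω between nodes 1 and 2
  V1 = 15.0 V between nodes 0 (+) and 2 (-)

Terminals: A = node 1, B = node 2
Step 1 — V_th is the open-circuit voltage V_A - V_B (nothing connected across the terminals).
Nodal analysis, taking node 2 as the 0 V reference.
Source V1 fixes V_0 = 15 V.
KCL at each unknown node (sum of currents leaving = 0; resistances in Ω):
  Node 1: (V_1 - 15)/50 + (V_1 - 0)/500 = 0
Collecting terms: 0.022 × V_1 = 0.3  =>  V_1 = 13.64 V
V_th = V_1 - V_2 = 13.64 - 0 = 13.64 V
Step 2 — R_th: zero the source — replace V1 by a short circuit (node 2 merges into node 0) — and find the resistance seen between A (node 1) and B (node 0).
Reduce the network between node 1 (A) and node 0 (B) by series/parallel combination:
  Rp1 = R1 ‖ R2 (parallel, both between nodes 0 and 1) = 1/(1/50 + 1/500) = 45.45 Ω
R_th = 45.45 Ω

Final answer: V_th = 13.64 V, R_th = 45.45 Ω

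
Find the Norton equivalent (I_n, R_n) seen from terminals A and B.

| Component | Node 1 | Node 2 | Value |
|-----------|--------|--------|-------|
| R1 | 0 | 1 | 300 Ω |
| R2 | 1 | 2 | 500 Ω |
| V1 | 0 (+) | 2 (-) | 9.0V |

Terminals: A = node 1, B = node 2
Find the Thévenin equivalent first; then I_n = V_th/R_th and R_n = R_th.
Step 1 — V_th is the open-circuit voltage V_A - V_B (nothing connected across the terminals).
Nodal analysis, taking node 2 as the 0 V reference.
Source V1 fixes V_0 = 9 V.
KCL at each unknown node (sum of currents leaving = 0; resistances in Ω):
  Node 1: (V_1 - 9)/300 + (V_1 - 0)/500 = 0
Collecting terms: 0.005333 × V_1 = 0.03  =>  V_1 = 5.625 V
V_th = V_1 - V_2 = 5.625 - 0 = 5.625 V
Step 2 — R_th: zero the source — replace V1 by a short circuit (node 2 merges into node 0) — and find the resistance seen between A (node 1) and B (node 0).
Reduce the network between node 1 (A) and node 0 (B) by series/parallel combination:
  Rp1 = R1 ‖ R2 (parallel, both between nodes 0 and 1) = 1/(1/300 + 1/500) = 187.5 Ω
R_th = 187.5 Ω
I_n = V_th/R_th = 5.625/187.5 = 0.03 A, and R_n = R_th = 187.5 Ω

Final answer: I_n = 0.03 A, R_n = 187.5 Ω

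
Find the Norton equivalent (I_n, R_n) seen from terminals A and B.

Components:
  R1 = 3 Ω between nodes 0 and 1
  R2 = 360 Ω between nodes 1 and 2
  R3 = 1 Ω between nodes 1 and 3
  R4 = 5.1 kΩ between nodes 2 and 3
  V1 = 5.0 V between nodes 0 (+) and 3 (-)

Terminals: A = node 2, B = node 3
Find the Thévenin equivalent first; then I_n = V_th/R_th and R_n = R_th.
Step 1 — V_th is the open-circuit voltage V_A - V_B (nothing connected across the terminals).
Nodal analysis, taking node 3 as the 0 V reference.
Source V1 fixes V_0 = 5 V.
KCL at each unknown node (sum of currents leaving = 0; resistances in Ω):
  Node 1: (V_1 - 5)/3 + (V_1 - V_2)/360 + (V_1 - 0)/1 = 0
  Node 2: (V_2 - V_1)/360 + (V_2 - 0)/5100 = 0
Collecting terms (coefficients in siemens):
  1.336·V_1 - 0.002778·V_2 = 1.667
  0.002974·V_2 - 0.002778·V_1 = 0
Determinant D = (1.336)(0.002974) - (-0.002778)(-0.002778) = 0.003966
V_1 = [(1.667)(0.002974) - (-0.002778)(0)]/D = 1.25 V
V_2 = [(1.336)(0) - (1.667)(-0.002778)]/D = 1.167 V
V_th = V_2 - V_3 = 1.167 - 0 = 1.167 V
Step 2 — R_th: zero the source — replace V1 by a short circuit (node 3 merges into node 0) — and find the resistance seen between A (node 2) and B (node 0).
Reduce the network between node 2 (A) and node 0 (B) by series/parallel combination:
  Rp1 = R1 ‖ R3 (parallel, both between nodes 0 and 1) = 1/(1/3 + 1/1) = 0.75 Ω
  Rs1 = R2 + Rp1 (series, joined only at node 1) = 360 + 0.75 = 360.8 Ω
  Rp2 = R4 ‖ Rs1 (parallel, both between nodes 0 and 2) = 1/(1/5100 + 1/360.8) = 336.9 Ω
R_th = 336.9 Ω
I_n = V_th/R_th = 1.167/336.9 = 0.003465 A, and R_n = R_th = 336.9 Ω

Final answer: I_n = 0.003465 A, R_n = 336.9 Ω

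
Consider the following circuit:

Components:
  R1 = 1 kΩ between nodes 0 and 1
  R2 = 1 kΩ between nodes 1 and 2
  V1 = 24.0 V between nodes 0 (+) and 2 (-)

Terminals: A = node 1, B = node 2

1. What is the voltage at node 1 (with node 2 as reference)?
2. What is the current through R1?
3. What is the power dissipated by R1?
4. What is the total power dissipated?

Nodal analysis, taking node 2 as the 0 V reference.
Source V1 fixes V_0 = 24 V.
KCL at each unknown node (sum of currents leaving = 0; resistances in Ω):
  Node 1: (V_1 - 24)/1000 + (V_1 - 0)/1000 = 0
Collecting terms: 0.002 × V_1 = 0.024  =>  V_1 = 12 V
Part 1:
  Read off the nodal solution: V_1 = 12 V
Part 2:
  I_R1 = (V_0 - V_1)/R1 = (24 - 12)/1000 = 0.012 A
  Magnitude: I_R1 = 0.012 A
Part 3:
  I_R1 = (V_0 - V_1)/R1 = (24 - 12)/1000 = 0.012 A
  P_R1 = I_R1² × R1 = (0.012)² × 1000 = 0.144 W
Part 4:
  Power in each resistor, P = (ΔV)²/R:
    P_R1 = (24 - 12)²/1000 = 0.144 W
    P_R2 = (12 - 0)²/1000 = 0.144 W
  P_total = P_R1 + P_R2 = 0.288 W

Final answers:
1. V_1 = 12 V
2. I_R1 = 0.012 A
3. P_R1 = 0.144 W
4. P_total = 0.288 W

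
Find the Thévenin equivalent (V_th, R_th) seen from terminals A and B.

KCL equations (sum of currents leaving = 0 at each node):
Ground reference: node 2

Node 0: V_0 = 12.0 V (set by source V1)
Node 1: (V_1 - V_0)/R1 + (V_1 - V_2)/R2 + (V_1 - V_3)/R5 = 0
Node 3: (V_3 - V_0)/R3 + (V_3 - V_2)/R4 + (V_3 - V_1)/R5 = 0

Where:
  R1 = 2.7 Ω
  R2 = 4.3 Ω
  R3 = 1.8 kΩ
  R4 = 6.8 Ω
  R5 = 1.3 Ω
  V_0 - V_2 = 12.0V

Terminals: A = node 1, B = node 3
Step 1 — V_th is the open-circuit voltage V_A - V_B (nothing connected across the terminals).
Nodal analysis, taking node 2 as the 0 V reference.
Source V1 fixes V_0 = 12 V.
KCL at each unknown node (sum of currents leaving = 0; resistances in Ω):
  Node 1: (V_1 - 12)/2.7 + (V_1 - 0)/4.3 + (V_1 - V_3)/1.3 = 0
  Node 3: (V_3 - 12)/1800 + (V_3 - 0)/6.8 + (V_3 - V_1)/1.3 = 0
Collecting terms (coefficients in siemens):
  1.372·V_1 - 0.7692·V_3 = 4.444
  0.9168·V_3 - 0.7692·V_1 = 0.006667
Determinant D = (1.372)(0.9168) - (-0.7692)(-0.7692) = 0.6663
V_1 = [(4.444)(0.9168) - (-0.7692)(0.006667)]/D = 6.123 V
V_3 = [(1.372)(0.006667) - (4.444)(-0.7692)]/D = 5.144 V
V_th = V_1 - V_3 = 6.123 - 5.144 = 0.9785 V
Step 2 — R_th: zero the source — replace V1 by a short circuit (node 2 merges into node 0) — and find the resistance seen between A (node 1) and B (node 3).
Reduce the network between node 1 (A) and node 3 (B) by series/parallel combination:
  Rp1 = R1 ‖ R2 (parallel, both between nodes 0 and 1) = 1/(1/2.7 + 1/4.3) = 1.659 Ω
  Rp2 = R3 ‖ R4 (parallel, both between nodes 0 and 3) = 1/(1/1800 + 1/6.8) = 6.774 Ω
  Rs1 = Rp1 + Rp2 (series, joined only at node 0) = 1.659 + 6.774 = 8.433 Ω
  Rp3 = R5 ‖ Rs1 (parallel, both between nodes 1 and 3) = 1/(1/1.3 + 1/8.433) = 1.126 Ω
R_th = 1.126 Ω

Final answer: V_th = 0.9785 V, R_th = 1.126 Ω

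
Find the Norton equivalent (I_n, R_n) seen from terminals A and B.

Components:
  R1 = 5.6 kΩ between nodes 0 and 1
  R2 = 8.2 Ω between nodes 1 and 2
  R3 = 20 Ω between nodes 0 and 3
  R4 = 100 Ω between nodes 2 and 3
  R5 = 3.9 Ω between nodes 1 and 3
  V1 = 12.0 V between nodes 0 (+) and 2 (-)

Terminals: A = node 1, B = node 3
Find the Thévenin equivalent first; then I_n = V_th/R_th and R_n = R_th.
Step 1 — V_th is the open-circuit voltage V_A - V_B (nothing connected across the terminals).
Nodal analysis, taking node 2 as the 0 V reference.
Source V1 fixes V_0 = 12 V.
KCL at each unknown node (sum of currents leaving = 0; resistances in Ω):
  Node 1: (V_1 - 12)/5600 + (V_1 - 0)/8.2 + (V_1 - V_3)/3.9 = 0
  Node 3: (V_3 - 12)/20 + (V_3 - 0)/100 + (V_3 - V_1)/3.9 = 0
Collecting terms (coefficients in siemens):
  0.3785·V_1 - 0.2564·V_3 = 0.002143
  0.3164·V_3 - 0.2564·V_1 = 0.6
Determinant D = (0.3785)(0.3164) - (-0.2564)(-0.2564) = 0.05403
V_1 = [(0.002143)(0.3164) - (-0.2564)(0.6)]/D = 2.86 V
V_3 = [(0.3785)(0.6) - (0.002143)(-0.2564)]/D = 4.214 V
V_th = V_1 - V_3 = 2.86 - 4.214 = -1.354 V
Step 2 — R_th: zero the source — replace V1 by a short circuit (node 2 merges into node 0) — and find the resistance seen between A (node 1) and B (node 3).
Reduce the network between node 1 (A) and node 3 (B) by series/parallel combination:
  Rp1 = R1 ‖ R2 (parallel, both between nodes 0 and 1) = 1/(1/5600 + 1/8.2) = 8.188 Ω
  Rp2 = R3 ‖ R4 (parallel, both between nodes 0 and 3) = 1/(1/20 + 1/100) = 16.67 Ω
  Rs1 = Rp1 + Rp2 (series, joined only at node 0) = 8.188 + 16.67 = 24.85 Ω
  Rp3 = R5 ‖ Rs1 (parallel, both between nodes 1 and 3) = 1/(1/3.9 + 1/24.85) = 3.371 Ω
R_th = 3.371 Ω
I_n = V_th/R_th = -1.354/3.371 = -0.4016 A, and R_n = R_th = 3.371 Ω

Final answer: I_n = -0.4016 A, R_n = 3.371 Ω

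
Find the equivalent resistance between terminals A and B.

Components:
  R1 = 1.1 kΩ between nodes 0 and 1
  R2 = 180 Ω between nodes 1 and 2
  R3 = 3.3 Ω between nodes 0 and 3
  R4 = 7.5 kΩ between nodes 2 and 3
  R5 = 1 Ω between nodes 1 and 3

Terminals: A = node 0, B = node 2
The network is not a plain series/parallel combination. Inject a 1 A test current into terminal A (node 0) and return it from terminal B (node 2); then R_eq = V_A / (1 A).
Nodal analysis, taking node 2 as the 0 V reference.
Current source I_test pushes 1 A into node 0 and draws it out of node 2.
KCL at each unknown node (sum of currents leaving = 0; resistances in Ω):
  Node 0: (V_0 - V_1)/1100 + (V_0 - V_3)/3.3 - 1 = 0
  Node 1: (V_1 - V_0)/1100 + (V_1 - 0)/180 + (V_1 - V_3)/1 = 0
  Node 3: (V_3 - V_0)/3.3 + (V_3 - V_1)/1 + (V_3 - 0)/7500 = 0
Collecting terms (coefficients in siemens):
  0.3039·V_0 - 0.0009091·V_1 - 0.303·V_3 = 1
  1.006·V_1 - 0.0009091·V_0 - 1·V_3 = 0
  1.303·V_3 - 0.303·V_0 - 1·V_1 = 0
Solving these 3 simultaneous equations (Gaussian elimination) gives:
  V_0 = 180 V, V_1 = 175.8 V, V_3 = 176.7 V
R_eq = V_0 / 1 A = 180 Ω

Final answer: 180 Ω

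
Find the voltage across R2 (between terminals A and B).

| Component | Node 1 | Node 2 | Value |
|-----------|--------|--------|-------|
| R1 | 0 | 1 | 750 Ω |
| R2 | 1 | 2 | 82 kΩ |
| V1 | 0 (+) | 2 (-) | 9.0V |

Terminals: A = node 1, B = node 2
R1 and R2 are in series across V1 (node 0 → node 1 → node 2), and the output A–B is taken across R2, so this is a voltage divider.
Series current: I = V1/(R1 + R2) = 9/(750 + 82000) = 9/82750 = 0.0001088 A
V_R2 = I × R2 = V1 × R2/(R1 + R2) = 9 × 82000/82750 = 8.918 V

Final answer: 8.918 V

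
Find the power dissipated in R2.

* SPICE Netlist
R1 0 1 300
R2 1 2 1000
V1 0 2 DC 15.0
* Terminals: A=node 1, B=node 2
Nodal analysis, taking node 2 as the 0 V reference.
Source V1 fixes V_0 = 15 V.
KCL at each unknown node (sum of currents leaving = 0; resistances in Ω):
  Node 1: (V_1 - 15)/300 + (V_1 - 0)/1000 = 0
Collecting terms: 0.004333 × V_1 = 0.05  =>  V_1 = 11.54 V
I_R2 = (V_1 - V_2)/R2 = (11.54 - 0)/1000 = 0.01154 A
P_R2 = I_R2² × R2 = (0.01154)² × 1000 = 0.1331 W

Final answer: 0.1331 W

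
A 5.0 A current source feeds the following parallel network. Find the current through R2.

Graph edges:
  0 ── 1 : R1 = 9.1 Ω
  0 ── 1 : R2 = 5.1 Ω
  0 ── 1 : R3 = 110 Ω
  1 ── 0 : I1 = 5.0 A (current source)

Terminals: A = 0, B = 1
All resistors sit directly between nodes 0 and 1, so they are in parallel and share one voltage V; the full source current 5 A splits among them.
1/R_par = 1/9.1 + 1/5.1 + 1/110 = 0.3151 S  =>  R_par = 3.174 Ω
V = I × R_par = 5 × 3.174 = 15.87 V
I_R2 = V/R2 = 15.87/5.1 = 3.112 A

Final answer: 3.112 A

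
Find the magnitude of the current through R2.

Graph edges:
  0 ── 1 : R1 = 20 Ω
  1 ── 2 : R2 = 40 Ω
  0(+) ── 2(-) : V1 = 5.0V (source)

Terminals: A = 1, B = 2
Nodal analysis, taking node 2 as the 0 V reference.
Source V1 fixes V_0 = 5 V.
KCL at each unknown node (sum of currents leaving = 0; resistances in Ω):
  Node 1: (V_1 - 5)/20 + (V_1 - 0)/40 = 0
Collecting terms: 0.075 × V_1 = 0.25  =>  V_1 = 3.333 V
I_R2 = (V_1 - V_2)/R2 = (3.333 - 0)/40 = 0.08333 A
|I_R2| = 0.08333 A

Final answer: |I_R2| = 0.08333 A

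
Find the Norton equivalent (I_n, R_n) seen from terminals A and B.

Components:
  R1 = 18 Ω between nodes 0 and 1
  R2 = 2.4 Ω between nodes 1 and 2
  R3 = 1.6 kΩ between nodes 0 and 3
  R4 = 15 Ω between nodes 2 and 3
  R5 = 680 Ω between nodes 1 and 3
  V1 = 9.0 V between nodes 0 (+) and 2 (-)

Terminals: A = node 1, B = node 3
Find the Thévenin equivalent first; then I_n = V_th/R_th and R_n = R_th.
Step 1 — V_th is the open-circuit voltage V_A - V_B (nothing connected across the terminals).
Nodal analysis, taking node 2 as the 0 V reference.
Source V1 fixes V_0 = 9 V.
KCL at each unknown node (sum of currents leaving = 0; resistances in Ω):
  Node 1: (V_1 - 9)/18 + (V_1 - 0)/2.4 + (V_1 - V_3)/680 = 0
  Node 3: (V_3 - 9)/1600 + (V_3 - 0)/15 + (V_3 - V_1)/680 = 0
Collecting terms (coefficients in siemens):
  0.4737·V_1 - 0.001471·V_3 = 0.5
  0.06876·V_3 - 0.001471·V_1 = 0.005625
Determinant D = (0.4737)(0.06876) - (-0.001471)(-0.001471) = 0.03257
V_1 = [(0.5)(0.06876) - (-0.001471)(0.005625)]/D = 1.056 V
V_3 = [(0.4737)(0.005625) - (0.5)(-0.001471)]/D = 0.1044 V
V_th = V_1 - V_3 = 1.056 - 0.1044 = 0.9515 V
Step 2 — R_th: zero the source — replace V1 by a short circuit (node 2 merges into node 0) — and find the resistance seen between A (node 1) and B (node 3).
Reduce the network between node 1 (A) and node 3 (B) by series/parallel combination:
  Rp1 = R1 ‖ R2 (parallel, both between nodes 0 and 1) = 1/(1/18 + 1/2.4) = 2.118 Ω
  Rp2 = R3 ‖ R4 (parallel, both between nodes 0 and 3) = 1/(1/1600 + 1/15) = 14.86 Ω
  Rs1 = Rp1 + Rp2 (series, joined only at node 0) = 2.118 + 14.86 = 16.98 Ω
  Rp3 = R5 ‖ Rs1 (parallel, both between nodes 1 and 3) = 1/(1/680 + 1/16.98) = 16.56 Ω
R_th = 16.56 Ω
I_n = V_th/R_th = 0.9515/16.56 = 0.05744 A, and R_n = R_th = 16.56 Ω

Final answer: I_n = 0.05744 A, R_n = 16.56 Ω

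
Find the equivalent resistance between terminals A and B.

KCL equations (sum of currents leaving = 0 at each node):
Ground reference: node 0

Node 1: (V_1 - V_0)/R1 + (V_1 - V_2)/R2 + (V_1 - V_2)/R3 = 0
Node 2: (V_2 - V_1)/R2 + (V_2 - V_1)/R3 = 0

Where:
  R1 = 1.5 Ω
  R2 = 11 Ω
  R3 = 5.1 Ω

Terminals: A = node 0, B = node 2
Reduce the network between node 0 (A) and node 2 (B) by series/parallel combination:
  Rp1 = R2 ‖ R3 (parallel, both between nodes 1 and 2) = 1/(1/11 + 1/5.1) = 3.484 Ω
  Rs1 = R1 + Rp1 (series, joined only at node 1) = 1.5 + 3.484 = 4.984 Ω
R_eq = 4.984 Ω

Final answer: 4.984 Ω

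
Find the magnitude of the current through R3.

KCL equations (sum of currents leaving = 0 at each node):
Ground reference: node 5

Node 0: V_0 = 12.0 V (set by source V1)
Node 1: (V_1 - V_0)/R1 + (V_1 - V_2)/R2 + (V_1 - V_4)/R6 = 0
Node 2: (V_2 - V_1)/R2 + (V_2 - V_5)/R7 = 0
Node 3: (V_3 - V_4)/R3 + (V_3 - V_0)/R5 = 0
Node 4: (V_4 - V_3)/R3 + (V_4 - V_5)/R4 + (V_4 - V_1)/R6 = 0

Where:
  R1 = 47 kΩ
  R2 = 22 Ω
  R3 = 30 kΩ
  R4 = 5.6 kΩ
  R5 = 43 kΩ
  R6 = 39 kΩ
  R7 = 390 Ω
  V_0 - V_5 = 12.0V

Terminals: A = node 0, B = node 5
Nodal analysis, taking node 5 as the 0 V reference.
Source V1 fixes V_0 = 12 V.
KCL at each unknown node (sum of currents leaving = 0; resistances in Ω):
  Node 1: (V_1 - 12)/47000 + (V_1 - V_2)/22 + (V_1 - V_4)/39000 = 0
  Node 2: (V_2 - V_1)/22 + (V_2 - 0)/390 = 0
  Node 3: (V_3 - V_4)/30000 + (V_3 - 12)/43000 = 0
  Node 4: (V_4 - V_3)/30000 + (V_4 - 0)/5600 + (V_4 - V_1)/39000 = 0
Collecting terms (coefficients in siemens):
  0.0455·V_1 - 0.04545·V_2 - 0.00002564·V_4 = 0.0002553
  0.04802·V_2 - 0.04545·V_1 = 0
  0.00005659·V_3 - 0.00003333·V_4 = 0.0002791
  0.0002375·V_4 - 0.00002564·V_1 - 0.00003333·V_3 = 0
Solving these 4 simultaneous equations (Gaussian elimination) gives:
  V_1 = 0.1112 V, V_2 = 0.1052 V, V_3 = 5.384 V, V_4 = 0.7674 V
I_R3 = (V_3 - V_4)/R3 = (5.384 - 0.7674)/30000 = 0.0001539 A
|I_R3| = 0.0001539 A

Final answer: |I_R3| = 0.0001539 A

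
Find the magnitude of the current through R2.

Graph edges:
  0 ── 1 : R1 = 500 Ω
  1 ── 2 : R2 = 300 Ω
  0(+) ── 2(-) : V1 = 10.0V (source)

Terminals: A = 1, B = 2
Nodal analysis, taking node 2 as the 0 V reference.
Source V1 fixes V_0 = 10 V.
KCL at each unknown node (sum of currents leaving = 0; resistances in Ω):
  Node 1: (V_1 - 10)/500 + (V_1 - 0)/300 = 0
Collecting terms: 0.005333 × V_1 = 0.02  =>  V_1 = 3.75 V
I_R2 = (V_1 - V_2)/R2 = (3.75 - 0)/300 = 0.0125 A
|I_R2| = 0.0125 A

Final answer: |I_R2| = 0.0125 A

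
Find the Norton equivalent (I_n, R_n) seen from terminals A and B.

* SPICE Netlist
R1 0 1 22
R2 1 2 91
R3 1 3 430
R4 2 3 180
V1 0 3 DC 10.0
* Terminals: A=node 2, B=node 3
Find the Thévenin equivalent first; then I_n = V_th/R_th and R_n = R_th.
Step 1 — V_th is the open-circuit voltage V_A - V_B (nothing connected across the terminals).
Nodal analysis, taking node 3 as the 0 V reference.
Source V1 fixes V_0 = 10 V.
KCL at each unknown node (sum of currents leaving = 0; resistances in Ω):
  Node 1: (V_1 - 10)/22 + (V_1 - V_2)/91 + (V_1 - 0)/430 = 0
  Node 2: (V_2 - V_1)/91 + (V_2 - 0)/180 = 0
Collecting terms (coefficients in siemens):
  0.05877·V_1 - 0.01099·V_2 = 0.4545
  0.01654·V_2 - 0.01099·V_1 = 0
Determinant D = (0.05877)(0.01654) - (-0.01099)(-0.01099) = 0.0008516
V_1 = [(0.4545)(0.01654) - (-0.01099)(0)]/D = 8.831 V
V_2 = [(0.05877)(0) - (0.4545)(-0.01099)]/D = 5.866 V
V_th = V_2 - V_3 = 5.866 - 0 = 5.866 V
Step 2 — R_th: zero the source — replace V1 by a short circuit (node 3 merges into node 0) — and find the resistance seen between A (node 2) and B (node 0).
Reduce the network between node 2 (A) and node 0 (B) by series/parallel combination:
  Rp1 = R1 ‖ R3 (parallel, both between nodes 0 and 1) = 1/(1/22 + 1/430) = 20.93 Ω
  Rs1 = R2 + Rp1 (series, joined only at node 1) = 91 + 20.93 = 111.9 Ω
  Rp2 = R4 ‖ Rs1 (parallel, both between nodes 0 and 2) = 1/(1/180 + 1/111.9) = 69.01 Ω
R_th = 69.01 Ω
I_n = V_th/R_th = 5.866/69.01 = 0.08499 A, and R_n = R_th = 69.01 Ω

Final answer: I_n = 0.08499 A, R_n = 69.01 Ω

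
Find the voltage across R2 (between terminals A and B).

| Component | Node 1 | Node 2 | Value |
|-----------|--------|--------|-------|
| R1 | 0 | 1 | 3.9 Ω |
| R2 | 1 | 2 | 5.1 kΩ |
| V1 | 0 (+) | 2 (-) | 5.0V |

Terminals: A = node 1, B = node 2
R1 and R2 are in series across V1 (node 0 → node 1 → node 2), and the output A–B is taken across R2, so this is a voltage divider.
Series current: I = V1/(R1 + R2) = 5/(3.9 + 5100) = 5/5104 = 0.0009796 A
V_R2 = I × R2 = V1 × R2/(R1 + R2) = 5 × 5100/5104 = 4.996 V

Final answer: 4.996 V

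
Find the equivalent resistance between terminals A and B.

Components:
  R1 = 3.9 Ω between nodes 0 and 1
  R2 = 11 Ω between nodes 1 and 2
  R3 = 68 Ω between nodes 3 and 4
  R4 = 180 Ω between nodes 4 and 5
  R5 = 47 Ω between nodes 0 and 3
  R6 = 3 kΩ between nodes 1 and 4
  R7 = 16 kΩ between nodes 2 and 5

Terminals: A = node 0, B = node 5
The network is not a plain series/parallel combination. Inject a 1 A test current into terminal A (node 0) and return it from terminal B (node 5); then R_eq = V_A / (1 A).
Nodal analysis, taking node 5 as the 0 V reference.
Current source I_test pushes 1 A into node 0 and draws it out of node 5.
KCL at each unknown node (sum of currents leaving = 0; resistances in Ω):
  Node 0: (V_0 - V_1)/3.9 + (V_0 - V_3)/47 - 1 = 0
  Node 1: (V_1 - V_0)/3.9 + (V_1 - V_2)/11 + (V_1 - V_4)/3000 = 0
  Node 2: (V_2 - V_1)/11 + (V_2 - 0)/16000 = 0
  Node 3: (V_3 - V_0)/47 + (V_3 - V_4)/68 = 0
  Node 4: (V_4 - V_1)/3000 + (V_4 - V_3)/68 + (V_4 - 0)/180 = 0
Collecting terms (coefficients in siemens):
  0.2777·V_0 - 0.2564·V_1 - 0.02128·V_3 = 1
  0.3477·V_1 - 0.2564·V_0 - 0.09091·V_2 - 0.0003333·V_4 = 0
  0.09097·V_2 - 0.09091·V_1 = 0
  0.03598·V_3 - 0.02128·V_0 - 0.01471·V_4 = 0
  0.02059·V_4 - 0.0003333·V_1 - 0.01471·V_3 = 0
Solving these 5 simultaneous equations (Gaussian elimination) gives:
  V_0 = 285.6 V, V_1 = 285.4 V, V_2 = 285.2 V, V_3 = 241.1 V
  V_4 = 176.8 V
R_eq = V_0 / 1 A = 285.6 Ω

Final answer: 285.6 Ω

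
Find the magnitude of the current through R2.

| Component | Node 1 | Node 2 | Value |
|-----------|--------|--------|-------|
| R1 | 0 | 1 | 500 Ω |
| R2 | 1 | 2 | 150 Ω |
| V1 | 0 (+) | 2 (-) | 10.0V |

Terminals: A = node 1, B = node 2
Nodal analysis, taking node 2 as the 0 V reference.
Source V1 fixes V_0 = 10 V.
KCL at each unknown node (sum of currents leaving = 0; resistances in Ω):
  Node 1: (V_1 - 10)/500 + (V_1 - 0)/150 = 0
Collecting terms: 0.008667 × V_1 = 0.02  =>  V_1 = 2.308 V
I_R2 = (V_1 - V_2)/R2 = (2.308 - 0)/150 = 0.01538 A
|I_R2| = 0.01538 A

Final answer: |I_R2| = 0.01538 A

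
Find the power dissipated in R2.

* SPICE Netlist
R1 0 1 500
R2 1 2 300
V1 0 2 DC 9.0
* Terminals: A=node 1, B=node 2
Nodal analysis, taking node 2 as the 0 V reference.
Source V1 fixes V_0 = 9 V.
KCL at each unknown node (sum of currents leaving = 0; resistances in Ω):
  Node 1: (V_1 - 9)/500 + (V_1 - 0)/300 = 0
Collecting terms: 0.005333 × V_1 = 0.018  =>  V_1 = 3.375 V
I_R2 = (V_1 - V_2)/R2 = (3.375 - 0)/300 = 0.01125 A
P_R2 = I_R2² × R2 = (0.01125)² × 300 = 0.03797 W

Final answer: 0.03797 W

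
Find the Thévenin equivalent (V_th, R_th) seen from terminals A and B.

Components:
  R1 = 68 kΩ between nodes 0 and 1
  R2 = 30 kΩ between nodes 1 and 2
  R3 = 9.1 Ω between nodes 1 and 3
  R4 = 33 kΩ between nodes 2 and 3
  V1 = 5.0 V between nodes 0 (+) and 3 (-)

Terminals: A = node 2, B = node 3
Step 1 — V_th is the open-circuit voltage V_A - V_B (nothing connected across the terminals).
Nodal analysis, taking node 3 as the 0 V reference.
Source V1 fixes V_0 = 5 V.
KCL at each unknown node (sum of currents leaving = 0; resistances in Ω):
  Node 1: (V_1 - 5)/68000 + (V_1 - V_2)/30000 + (V_1 - 0)/9.1 = 0
  Node 2: (V_2 - V_1)/30000 + (V_2 - 0)/33000 = 0
Collecting terms (coefficients in siemens):
  0.1099·V_1 - 0.00003333·V_2 = 0.00007353
  0.00006364·V_2 - 0.00003333·V_1 = 0
Determinant D = (0.1099)(0.00006364) - (-0.00003333)(-0.00003333) = 0.000006995
V_1 = [(0.00007353)(0.00006364) - (-0.00003333)(0)]/D = 0.0006689 V
V_2 = [(0.1099)(0) - (0.00007353)(-0.00003333)]/D = 0.0003504 V
V_th = V_2 - V_3 = 0.0003504 - 0 = 0.0003504 V
Step 2 — R_th: zero the source — replace V1 by a short circuit (node 3 merges into node 0) — and find the resistance seen between A (node 2) and B (node 0).
Reduce the network between node 2 (A) and node 0 (B) by series/parallel combination:
  Rp1 = R1 ‖ R3 (parallel, both between nodes 0 and 1) = 1/(1/68000 + 1/9.1) = 9.099 Ω
  Rs1 = R2 + Rp1 (series, joined only at node 1) = 30000 + 9.099 = 30010 Ω
  Rp2 = R4 ‖ Rs1 (parallel, both between nodes 0 and 2) = 1/(1/33000 + 1/30010) = 15720 Ω
R_th = 15.72 kΩ

Final answer: V_th = 0.0003504 V, R_th = 15.72 kΩ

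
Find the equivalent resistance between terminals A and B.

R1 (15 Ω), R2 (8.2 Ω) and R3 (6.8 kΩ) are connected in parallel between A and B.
Reduce the network between node 0 (A) and node 1 (B) by series/parallel combination:
  Rp1 = R1 ‖ R2 ‖ R3 (parallel, all between nodes 0 and 1) = 1/(1/15 + 1/8.2 + 1/6800) = 5.298 Ω
R_eq = 5.298 Ω

Final answer: 5.298 Ω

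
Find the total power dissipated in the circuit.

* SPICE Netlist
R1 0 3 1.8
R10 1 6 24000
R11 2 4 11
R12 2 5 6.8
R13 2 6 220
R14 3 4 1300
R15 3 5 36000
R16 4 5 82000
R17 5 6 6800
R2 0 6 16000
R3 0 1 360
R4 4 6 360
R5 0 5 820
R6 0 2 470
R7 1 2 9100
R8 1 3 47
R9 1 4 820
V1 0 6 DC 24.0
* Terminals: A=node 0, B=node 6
Nodal analysis, taking node 6 as the 0 V reference.
Source V1 fixes V_0 = 24 V.
KCL at each unknown node (sum of currents leaving = 0; resistances in Ω):
  Node 1: (V_1 - 24)/360 + (V_1 - V_2)/9100 + (V_1 - V_3)/47 + (V_1 - V_4)/820 + (V_1 - 0)/24000 = 0
  Node 2: (V_2 - 24)/470 + (V_2 - V_1)/9100 + (V_2 - V_4)/11 + (V_2 - V_5)/6.8 + (V_2 - 0)/220 = 0
  Node 3: (V_3 - 24)/1.8 + (V_3 - V_1)/47 + (V_3 - V_4)/1300 + (V_3 - V_5)/36000 = 0
  Node 4: (V_4 - 0)/360 + (V_4 - V_1)/820 + (V_4 - V_2)/11 + (V_4 - V_3)/1300 + (V_4 - V_5)/82000 = 0
  Node 5: (V_5 - 24)/820 + (V_5 - V_2)/6.8 + (V_5 - V_3)/36000 + (V_5 - V_4)/82000 + (V_5 - 0)/6800 = 0
Collecting terms (coefficients in siemens):
  0.02543·V_1 - 0.0001099·V_2 - 0.02128·V_3 - 0.00122·V_4 = 0.06667
  0.2448·V_2 - 0.0001099·V_1 - 0.09091·V_4 - 0.1471·V_5 = 0.05106
  0.5776·V_3 - 0.02128·V_1 - 0.0007692·V_4 - 0.00002778·V_5 = 13.33
  0.09569·V_4 - 0.00122·V_1 - 0.09091·V_2 - 0.0007692·V_3 - 0.0000122·V_5 = 0
  0.1485·V_5 - 0.1471·V_2 - 0.00002778·V_3 - 0.0000122·V_4 = 0.02927
Solving these 5 simultaneous equations (Gaussian elimination) gives:
  V_1 = 23.19 V, V_2 = 10.06 V, V_3 = 23.95 V, V_4 = 10.04 V
  V_5 = 10.16 V
Power in each resistor, P = (ΔV)²/R:
  P_R1 = (24 - 23.95)²/1.8 = 0.001339 W
  P_R2 = (24 - 0)²/16000 = 0.036 W
  P_R3 = (24 - 23.19)²/360 = 0.001823 W
  P_R4 = (10.04 - 0)²/360 = 0.2802 W
  P_R5 = (24 - 10.16)²/820 = 0.2335 W
  P_R6 = (24 - 10.06)²/470 = 0.4137 W
  P_R7 = (23.19 - 10.06)²/9100 = 0.01896 W
  P_R8 = (23.19 - 23.95)²/47 = 0.01232 W
  P_R9 = (23.19 - 10.04)²/820 = 0.2108 W
  P_R10 = (23.19 - 0)²/24000 = 0.02241 W
  P_R11 = (10.06 - 10.04)²/11 = 0.00001492 W
  P_R12 = (10.06 - 10.16)²/6.8 = 0.001689 W
  P_R13 = (10.06 - 0)²/220 = 0.4596 W
  P_R14 = (23.95 - 10.04)²/1300 = 0.1488 W
  P_R15 = (23.95 - 10.16)²/36000 = 0.005281 W
  P_R16 = (10.04 - 10.16)²/82000 = 0.0000001756 W
  P_R17 = (10.16 - 0)²/6800 = 0.01519 W
P_total = P_R1 + P_R2 + P_R3 + P_R4 + P_R5 + P_R6 + P_R7 + P_R8 + P_R9 + P_R10 + P_R11 + P_R12 + P_R13 + P_R14 + P_R15 + P_R16 + P_R17 = 1.862 W

Final answer: 1.862 W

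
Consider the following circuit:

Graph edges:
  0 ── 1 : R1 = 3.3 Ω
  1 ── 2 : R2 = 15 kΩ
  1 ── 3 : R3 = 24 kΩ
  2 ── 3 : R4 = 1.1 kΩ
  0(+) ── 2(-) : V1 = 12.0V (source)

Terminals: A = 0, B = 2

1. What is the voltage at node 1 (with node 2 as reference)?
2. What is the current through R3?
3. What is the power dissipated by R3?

Nodal analysis, taking node 2 as the 0 V reference.
Source V1 fixes V_0 = 12 V.
KCL at each unknown node (sum of currents leaving = 0; resistances in Ω):
  Node 1: (V_1 - 12)/3.3 + (V_1 - 0)/15000 + (V_1 - V_3)/24000 = 0
  Node 3: (V_3 - V_1)/24000 + (V_3 - 0)/1100 = 0
Collecting terms (coefficients in siemens):
  0.3031·V_1 - 0.00004167·V_3 = 3.636
  0.0009508·V_3 - 0.00004167·V_1 = 0
Determinant D = (0.3031)(0.0009508) - (-0.00004167)(-0.00004167) = 0.0002882
V_1 = [(3.636)(0.0009508) - (-0.00004167)(0)]/D = 12 V
V_3 = [(0.3031)(0) - (3.636)(-0.00004167)]/D = 0.5257 V
Part 1:
  Read off the nodal solution: V_1 = 12 V
Part 2:
  I_R3 = (V_1 - V_3)/R3 = (12 - 0.5257)/24000 = 0.0004779 A
  Magnitude: I_R3 = 0.0004779 A
Part 3:
  I_R3 = (V_1 - V_3)/R3 = (12 - 0.5257)/24000 = 0.0004779 A
  P_R3 = I_R3² × R3 = (0.0004779)² × 24000 = 0.005482 W

Final answers:
1. V_1 = 12 V
2. I_R3 = 0.0004779 A
3. P_R3 = 0.005482 W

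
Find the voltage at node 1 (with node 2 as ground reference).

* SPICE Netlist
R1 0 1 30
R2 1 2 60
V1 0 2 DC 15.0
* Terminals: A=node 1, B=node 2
Nodal analysis, taking node 2 as the 0 V reference.
Source V1 fixes V_0 = 15 V.
KCL at each unknown node (sum of currents leaving = 0; resistances in Ω):
  Node 1: (V_1 - 15)/30 + (V_1 - 0)/60 = 0
Collecting terms: 0.05 × V_1 = 0.5  =>  V_1 = 10 V
The requested potential is V_1 = 10 V.

Final answer: V_1 = 10 V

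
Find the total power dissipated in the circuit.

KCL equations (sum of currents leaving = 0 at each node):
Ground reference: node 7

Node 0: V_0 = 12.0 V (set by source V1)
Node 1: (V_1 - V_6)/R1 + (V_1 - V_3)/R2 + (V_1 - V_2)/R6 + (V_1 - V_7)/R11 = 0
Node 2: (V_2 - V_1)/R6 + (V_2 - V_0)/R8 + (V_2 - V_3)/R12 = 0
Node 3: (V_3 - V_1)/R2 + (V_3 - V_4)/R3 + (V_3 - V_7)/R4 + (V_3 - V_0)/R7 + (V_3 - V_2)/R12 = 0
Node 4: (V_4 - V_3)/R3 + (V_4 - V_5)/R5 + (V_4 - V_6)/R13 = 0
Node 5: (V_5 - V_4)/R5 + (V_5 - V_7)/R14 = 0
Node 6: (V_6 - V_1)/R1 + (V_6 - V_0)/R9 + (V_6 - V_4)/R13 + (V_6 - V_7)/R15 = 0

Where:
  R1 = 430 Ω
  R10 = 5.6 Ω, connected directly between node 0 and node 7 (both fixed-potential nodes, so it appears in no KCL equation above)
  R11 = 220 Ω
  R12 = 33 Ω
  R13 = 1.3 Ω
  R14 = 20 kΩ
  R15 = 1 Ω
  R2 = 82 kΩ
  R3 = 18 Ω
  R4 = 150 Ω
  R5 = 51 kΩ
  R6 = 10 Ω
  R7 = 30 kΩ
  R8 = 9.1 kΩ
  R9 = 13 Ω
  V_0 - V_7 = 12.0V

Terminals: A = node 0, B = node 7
Nodal analysis, taking node 7 as the 0 V reference.
Source V1 fixes V_0 = 12 V.
KCL at each unknown node (sum of currents leaving = 0; resistances in Ω):
  Node 1: (V_1 - V_6)/430 + (V_1 - V_3)/82000 + (V_1 - V_2)/10 + (V_1 - 0)/220 = 0
  Node 2: (V_2 - V_1)/10 + (V_2 - 12)/9100 + (V_2 - V_3)/33 = 0
  Node 3: (V_3 - V_1)/82000 + (V_3 - V_4)/18 + (V_3 - 0)/150 + (V_3 - 12)/30000 + (V_3 - V_2)/33 = 0
  Node 4: (V_4 - V_3)/18 + (V_4 - V_5)/51000 + (V_4 - V_6)/1.3 = 0
  Node 5: (V_5 - V_4)/51000 + (V_5 - 0)/20000 = 0
  Node 6: (V_6 - V_1)/430 + (V_6 - 12)/13 + (V_6 - V_4)/1.3 + (V_6 - 0)/1 = 0
Collecting terms (coefficients in siemens):
  0.1069·V_1 - 0.1·V_2 - 0.0000122·V_3 - 0.002326·V_6 = 0
  0.1304·V_2 - 0.1·V_1 - 0.0303·V_3 = 0.001319
  0.09257·V_3 - 0.0000122·V_1 - 0.0303·V_2 - 0.05556·V_4 = 0.0004
  0.8248·V_4 - 0.05556·V_3 - 0.00001961·V_5 - 0.7692·V_6 = 0
  0.00006961·V_5 - 0.00001961·V_4 = 0
  1.848·V_6 - 0.002326·V_1 - 0.7692·V_4 = 0.9231
Solving these 6 simultaneous equations (Gaussian elimination) gives:
  V_1 = 0.6666 V, V_2 = 0.6926 V, V_3 = 0.7374 V, V_4 = 0.8436 V
  V_5 = 0.2376 V, V_6 = 0.8513 V
Power in each resistor, P = (ΔV)²/R:
  P_R1 = (0.6666 - 0.8513)²/430 = 0.00007929 W
  P_R2 = (0.6666 - 0.7374)²/82000 = 0.00000006111 W
  P_R3 = (0.7374 - 0.8436)²/18 = 0.0006263 W
  P_R4 = (0.7374 - 0)²/150 = 0.003625 W
  P_R5 = (0.8436 - 0.2376)²/51000 = 0.000007199 W
  P_R6 = (0.6666 - 0.6926)²/10 = 0.00006759 W
  P_R7 = (12 - 0.7374)²/30000 = 0.004228 W
  P_R8 = (12 - 0.6926)²/9100 = 0.01405 W
  P_R9 = (12 - 0.8513)²/13 = 9.561 W
  P_R10 = (12 - 0)²/5.6 = 25.71 W
  P_R11 = (0.6666 - 0)²/220 = 0.00202 W
  P_R12 = (0.6926 - 0.7374)²/33 = 0.00006079 W
  P_R13 = (0.8436 - 0.8513)²/1.3 = 0.00004541 W
  P_R14 = (0.2376 - 0)²/20000 = 0.000002823 W
  P_R15 = (0.8513 - 0)²/1 = 0.7246 W
P_total = P_R1 + P_R2 + P_R3 + P_R4 + P_R5 + P_R6 + P_R7 + P_R8 + P_R9 + P_R10 + P_R11 + P_R12 + P_R13 + P_R14 + P_R15 = 36.02 W

Final answer: 36.02 W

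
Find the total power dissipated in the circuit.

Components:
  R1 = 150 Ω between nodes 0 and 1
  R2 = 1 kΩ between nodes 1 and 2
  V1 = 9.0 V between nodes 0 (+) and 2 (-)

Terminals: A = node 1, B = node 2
Nodal analysis, taking node 2 as the 0 V reference.
Source V1 fixes V_0 = 9 V.
KCL at each unknown node (sum of currents leaving = 0; resistances in Ω):
  Node 1: (V_1 - 9)/150 + (V_1 - 0)/1000 = 0
Collecting terms: 0.007667 × V_1 = 0.06  =>  V_1 = 7.826 V
Power in each resistor, P = (ΔV)²/R:
  P_R1 = (9 - 7.826)²/150 = 0.009187 W
  P_R2 = (7.826 - 0)²/1000 = 0.06125 W
P_total = P_R1 + P_R2 = 0.07043 W

Final answer: 0.07043 W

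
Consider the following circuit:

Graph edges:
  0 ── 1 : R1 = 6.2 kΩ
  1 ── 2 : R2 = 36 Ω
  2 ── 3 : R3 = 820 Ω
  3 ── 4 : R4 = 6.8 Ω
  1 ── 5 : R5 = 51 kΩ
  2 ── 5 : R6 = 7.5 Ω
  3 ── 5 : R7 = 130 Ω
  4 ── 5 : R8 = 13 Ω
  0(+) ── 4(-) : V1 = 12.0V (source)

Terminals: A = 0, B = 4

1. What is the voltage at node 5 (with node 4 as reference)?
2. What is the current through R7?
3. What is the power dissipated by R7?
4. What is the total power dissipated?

Nodal analysis, taking node 4 as the 0 V reference.
Source V1 fixes V_0 = 12 V.
KCL at each unknown node (sum of currents leaving = 0; resistances in Ω):
  Node 1: (V_1 - 12)/6200 + (V_1 - V_2)/36 + (V_1 - V_5)/51000 = 0
  Node 2: (V_2 - V_1)/36 + (V_2 - V_3)/820 + (V_2 - V_5)/7.5 = 0
  Node 3: (V_3 - V_2)/820 + (V_3 - 0)/6.8 + (V_3 - V_5)/130 = 0
  Node 5: (V_5 - V_1)/51000 + (V_5 - V_2)/7.5 + (V_5 - V_3)/130 + (V_5 - 0)/13 = 0
Collecting terms (coefficients in siemens):
  0.02796·V_1 - 0.02778·V_2 - 0.00001961·V_5 = 0.001935
  0.1623·V_2 - 0.02778·V_1 - 0.00122·V_3 - 0.1333·V_5 = 0
  0.156·V_3 - 0.00122·V_2 - 0.007692·V_5 = 0
  0.218·V_5 - 0.00001961·V_1 - 0.1333·V_2 - 0.007692·V_3 = 0
Solving these 4 simultaneous equations (Gaussian elimination) gives:
  V_1 = 0.1054 V, V_2 = 0.03635 V, V_3 = 0.001384 V, V_5 = 0.02229 V
Part 1:
  Read off the nodal solution: V_5 = 0.02229 V
Part 2:
  I_R7 = (V_3 - V_5)/R7 = (0.001384 - 0.02229)/130 = -0.0001609 A
  Magnitude: I_R7 = 0.0001609 A
Part 3:
  I_R7 = (V_3 - V_5)/R7 = (0.001384 - 0.02229)/130 = -0.0001609 A
  P_R7 = I_R7² × R7 = (-0.0001609)² × 130 = 0.000003364 W
Part 4:
  Power in each resistor, P = (ΔV)²/R:
    P_R1 = (12 - 0.1054)²/6200 = 0.02282 W
    P_R2 = (0.1054 - 0.03635)²/36 = 0.0001323 W
    P_R3 = (0.03635 - 0.001384)²/820 = 0.000001491 W
    P_R4 = (0.001384 - 0)²/6.8 = 0.0000002816 W
    P_R5 = (0.1054 - 0.02229)²/51000 = 0.0000001353 W
    P_R6 = (0.03635 - 0.02229)²/7.5 = 0.00002635 W
    P_R7 = (0.001384 - 0.02229)²/130 = 0.000003364 W
    P_R8 = (0 - 0.02229)²/13 = 0.00003824 W
  P_total = P_R1 + P_R2 + P_R3 + P_R4 + P_R5 + P_R6 + P_R7 + P_R8 = 0.02302 W

Final answers:
1. V_5 = 0.02229 V
2. I_R7 = 0.0001609 A
3. P_R7 = 3.364e-06 W
4. P_total = 0.02302 W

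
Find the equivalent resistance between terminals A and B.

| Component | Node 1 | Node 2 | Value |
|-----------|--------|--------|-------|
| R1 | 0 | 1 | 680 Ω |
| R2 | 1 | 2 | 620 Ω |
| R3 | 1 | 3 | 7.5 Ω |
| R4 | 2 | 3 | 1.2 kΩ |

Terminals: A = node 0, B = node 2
Reduce the network between node 0 (A) and node 2 (B) by series/parallel combination:
  Rs1 = R3 + R4 (series, joined only at node 3) = 7.5 + 1200 = 1208 Ω
  Rp1 = R2 ‖ Rs1 (parallel, both between nodes 1 and 2) = 1/(1/620 + 1/1208) = 409.7 Ω
  Rs2 = R1 + Rp1 (series, joined only at node 1) = 680 + 409.7 = 1090 Ω
R_eq = 1.09 kΩ

Final answer: 1.09 kΩ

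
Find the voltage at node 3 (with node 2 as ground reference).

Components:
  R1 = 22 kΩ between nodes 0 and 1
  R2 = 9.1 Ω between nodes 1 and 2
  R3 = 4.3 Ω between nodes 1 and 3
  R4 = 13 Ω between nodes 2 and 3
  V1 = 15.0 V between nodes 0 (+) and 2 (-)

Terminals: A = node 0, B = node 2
Nodal analysis, taking node 2 as the 0 V reference.
Source V1 fixes V_0 = 15 V.
KCL at each unknown node (sum of currents leaving = 0; resistances in Ω):
  Node 1: (V_1 - 15)/22000 + (V_1 - 0)/9.1 + (V_1 - V_3)/4.3 = 0
  Node 3: (V_3 - V_1)/4.3 + (V_3 - 0)/13 = 0
Collecting terms (coefficients in siemens):
  0.3425·V_1 - 0.2326·V_3 = 0.0006818
  0.3095·V_3 - 0.2326·V_1 = 0
Determinant D = (0.3425)(0.3095) - (-0.2326)(-0.2326) = 0.05191
V_1 = [(0.0006818)(0.3095) - (-0.2326)(0)]/D = 0.004065 V
V_3 = [(0.3425)(0) - (0.0006818)(-0.2326)]/D = 0.003054 V
The requested potential is V_3 = 0.003054 V.

Final answer: V_3 = 0.003054 V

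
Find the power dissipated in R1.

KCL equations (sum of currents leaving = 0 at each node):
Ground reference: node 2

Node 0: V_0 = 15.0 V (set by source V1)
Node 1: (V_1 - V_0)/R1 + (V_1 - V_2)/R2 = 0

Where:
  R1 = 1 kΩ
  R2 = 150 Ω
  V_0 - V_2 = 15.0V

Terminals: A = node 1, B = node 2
Nodal analysis, taking node 2 as the 0 V reference.
Source V1 fixes V_0 = 15 V.
KCL at each unknown node (sum of currents leaving = 0; resistances in Ω):
  Node 1: (V_1 - 15)/1000 + (V_1 - 0)/150 = 0
Collecting terms: 0.007667 × V_1 = 0.015  =>  V_1 = 1.957 V
I_R1 = (V_0 - V_1)/R1 = (15 - 1.957)/1000 = 0.01304 A
P_R1 = I_R1² × R1 = (0.01304)² × 1000 = 0.1701 W

Final answer: 0.1701 W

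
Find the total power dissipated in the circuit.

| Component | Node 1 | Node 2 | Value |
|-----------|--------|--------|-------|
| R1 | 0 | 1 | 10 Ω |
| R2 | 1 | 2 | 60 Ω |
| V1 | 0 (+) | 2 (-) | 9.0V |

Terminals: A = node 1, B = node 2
Nodal analysis, taking node 2 as the 0 V reference.
Source V1 fixes V_0 = 9 V.
KCL at each unknown node (sum of currents leaving = 0; resistances in Ω):
  Node 1: (V_1 - 9)/10 + (V_1 - 0)/60 = 0
Collecting terms: 0.1167 × V_1 = 0.9  =>  V_1 = 7.714 V
Power in each resistor, P = (ΔV)²/R:
  P_R1 = (9 - 7.714)²/10 = 0.1653 W
  P_R2 = (7.714 - 0)²/60 = 0.9918 W
P_total = P_R1 + P_R2 = 1.157 W

Final answer: 1.157 W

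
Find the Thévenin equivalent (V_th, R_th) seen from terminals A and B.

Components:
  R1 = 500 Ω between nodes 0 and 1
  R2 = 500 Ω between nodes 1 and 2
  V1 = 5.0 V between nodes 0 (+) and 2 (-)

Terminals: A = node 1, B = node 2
Step 1 — V_th is the open-circuit voltage V_A - V_B (nothing connected across the terminals).
Nodal analysis, taking node 2 as the 0 V reference.
Source V1 fixes V_0 = 5 V.
KCL at each unknown node (sum of currents leaving = 0; resistances in Ω):
  Node 1: (V_1 - 5)/500 + (V_1 - 0)/500 = 0
Collecting terms: 0.004 × V_1 = 0.01  =>  V_1 = 2.5 V
V_th = V_1 - V_2 = 2.5 - 0 = 2.5 V
Step 2 — R_th: zero the source — replace V1 by a short circuit (node 2 merges into node 0) — and find the resistance seen between A (node 1) and B (node 0).
Reduce the network between node 1 (A) and node 0 (B) by series/parallel combination:
  Rp1 = R1 ‖ R2 (parallel, both between nodes 0 and 1) = 1/(1/500 + 1/500) = 250 Ω
R_th = 250 Ω

Final answer: V_th = 2.5 V, R_th = 250 Ω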